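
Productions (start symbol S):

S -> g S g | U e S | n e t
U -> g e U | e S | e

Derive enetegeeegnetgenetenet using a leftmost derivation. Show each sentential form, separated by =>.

S => UeS => eSeS => eneteS => eneteUeS => enetegeUeS => enetegeeSeS => enetegeeUeSeS => enetegeeeSeSeS => enetegeeegSgeSeS => enetegeeegnetgeSeS => enetegeeegnetgeneteS => enetegeeegnetgenetenet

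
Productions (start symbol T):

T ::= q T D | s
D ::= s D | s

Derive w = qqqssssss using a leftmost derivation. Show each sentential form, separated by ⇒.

T⇒qTD⇒qqTDD⇒qqqTDDD⇒qqqsDDD⇒qqqssDD⇒qqqsssDD⇒qqqssssD⇒qqqsssssD⇒qqqssssss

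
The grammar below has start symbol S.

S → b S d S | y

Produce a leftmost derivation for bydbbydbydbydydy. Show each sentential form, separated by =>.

S => bSdS => bydS => bydbSdS => bydbbSdSdS => bydbbydSdS => bydbbydbSdSdS => bydbbydbydSdS => bydbbydbydbSdSdS => bydbbydbydbydSdS => bydbbydbydbydydS => bydbbydbydbydydy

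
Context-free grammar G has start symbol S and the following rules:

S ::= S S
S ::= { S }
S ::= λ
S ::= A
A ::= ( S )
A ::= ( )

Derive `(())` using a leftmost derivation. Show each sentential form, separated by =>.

S => A => (S) => (SS) => (AS) => (()S) => (())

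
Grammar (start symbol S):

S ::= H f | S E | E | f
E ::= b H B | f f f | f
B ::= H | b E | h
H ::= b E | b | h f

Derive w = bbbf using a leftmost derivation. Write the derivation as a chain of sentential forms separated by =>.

S => E => bHB => bbB => bbbE => bbbf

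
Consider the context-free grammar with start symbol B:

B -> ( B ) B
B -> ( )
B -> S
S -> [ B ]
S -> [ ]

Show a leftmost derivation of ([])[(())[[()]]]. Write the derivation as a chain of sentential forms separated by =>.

B => (B)B => (S)B => ([])B => ([])S => ([])[B] => ([])[(B)B] => ([])[(())B] => ([])[(())S] => ([])[(())[B]] => ([])[(())[S]] => ([])[(())[[B]]] => ([])[(())[[()]]]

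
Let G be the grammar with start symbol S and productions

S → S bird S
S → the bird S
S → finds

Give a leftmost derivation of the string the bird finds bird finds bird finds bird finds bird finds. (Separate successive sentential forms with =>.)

S => S bird S   [S → S bird S]
S bird S => S bird S bird S   [S → S bird S]
S bird S bird S => S bird S bird S bird S   [S → S bird S]
S bird S bird S bird S => the bird S bird S bird S bird S   [S → the bird S]
the bird S bird S bird S bird S => the bird S bird S bird S bird S bird S   [S → S bird S]
the bird S bird S bird S bird S bird S => the bird finds bird S bird S bird S bird S   [S → finds]
the bird finds bird S bird S bird S bird S => the bird finds bird finds bird S bird S bird S   [S → finds]
the bird finds bird finds bird S bird S bird S => the bird finds bird finds bird finds bird S bird S   [S → finds]
the bird finds bird finds bird finds bird S bird S => the bird finds bird finds bird finds bird finds bird S   [S → finds]
the bird finds bird finds bird finds bird finds bird S => the bird finds bird finds bird finds bird finds bird finds   [S → finds]

S => S bird S => S bird S bird S => S bird S bird S bird S => the bird S bird S bird S bird S => the bird S bird S bird S bird S bird S => the bird finds bird S bird S bird S bird S => the bird finds bird finds bird S bird S bird S => the bird finds bird finds bird finds bird S bird S => the bird finds bird finds bird finds bird finds bird S => the bird finds bird finds bird finds bird finds bird finds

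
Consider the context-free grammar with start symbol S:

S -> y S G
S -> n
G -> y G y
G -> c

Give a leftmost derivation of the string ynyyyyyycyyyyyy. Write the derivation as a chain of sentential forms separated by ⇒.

S⇒ySG⇒ynG⇒ynyGy⇒ynyyGyy⇒ynyyyGyyy⇒ynyyyyGyyyy⇒ynyyyyyGyyyyy⇒ynyyyyyyGyyyyyy⇒ynyyyyyycyyyyyy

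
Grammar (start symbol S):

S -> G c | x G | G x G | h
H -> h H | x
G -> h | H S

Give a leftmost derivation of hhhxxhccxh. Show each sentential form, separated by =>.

S=>GxG=>HSxG=>hHSxG=>hhHSxG=>hhhHSxG=>hhhxSxG=>hhhxGcxG=>hhhxHScxG=>hhhxxScxG=>hhhxxGccxG=>hhhxxhccxG=>hhhxxhccxh

S => GxG   [S -> G x G]
GxG => HSxG   [G -> H S]
HSxG => hHSxG   [H -> h H]
hHSxG => hhHSxG   [H -> h H]
hhHSxG => hhhHSxG   [H -> h H]
hhhHSxG => hhhxSxG   [H -> x]
hhhxSxG => hhhxGcxG   [S -> G c]
hhhxGcxG => hhhxHScxG   [G -> H S]
hhhxHScxG => hhhxxScxG   [H -> x]
hhhxxScxG => hhhxxGccxG   [S -> G c]
hhhxxGccxG => hhhxxhccxG   [G -> h]
hhhxxhccxG => hhhxxhccxh   [G -> h]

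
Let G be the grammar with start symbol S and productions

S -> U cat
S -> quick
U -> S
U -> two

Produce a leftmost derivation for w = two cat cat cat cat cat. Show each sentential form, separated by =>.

S => U cat   [S -> U cat]
U cat => S cat   [U -> S]
S cat => U cat cat   [S -> U cat]
U cat cat => S cat cat   [U -> S]
S cat cat => U cat cat cat   [S -> U cat]
U cat cat cat => S cat cat cat   [U -> S]
S cat cat cat => U cat cat cat cat   [S -> U cat]
U cat cat cat cat => S cat cat cat cat   [U -> S]
S cat cat cat cat => U cat cat cat cat cat   [S -> U cat]
U cat cat cat cat cat => two cat cat cat cat cat   [U -> two]

S => U cat => S cat => U cat cat => S cat cat => U cat cat cat => S cat cat cat => U cat cat cat cat => S cat cat cat cat => U cat cat cat cat cat => two cat cat cat cat cat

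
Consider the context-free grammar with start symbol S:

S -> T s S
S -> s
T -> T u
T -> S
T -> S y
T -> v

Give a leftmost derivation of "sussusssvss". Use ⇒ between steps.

S ⇒ TsS ⇒ TusS ⇒ SusS ⇒ susS ⇒ susTsS ⇒ susTusS ⇒ susSusS ⇒ sussusS ⇒ sussusTsS ⇒ sussusSsS ⇒ sussusssS ⇒ sussusssTsS ⇒ sussusssvsS ⇒ sussusssvss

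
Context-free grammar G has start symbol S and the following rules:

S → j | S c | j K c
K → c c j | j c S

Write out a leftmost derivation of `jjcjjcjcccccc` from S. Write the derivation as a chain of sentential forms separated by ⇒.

S ⇒ jKc   [S → j K c]
jKc ⇒ jjcSc   [K → j c S]
jjcSc ⇒ jjcjKcc   [S → j K c]
jjcjKcc ⇒ jjcjjcScc   [K → j c S]
jjcjjcScc ⇒ jjcjjcSccc   [S → S c]
jjcjjcSccc ⇒ jjcjjcScccc   [S → S c]
jjcjjcScccc ⇒ jjcjjcSccccc   [S → S c]
jjcjjcSccccc ⇒ jjcjjcScccccc   [S → S c]
jjcjjcScccccc ⇒ jjcjjcjcccccc   [S → j]

S ⇒ jKc ⇒ jjcSc ⇒ jjcjKcc ⇒ jjcjjcScc ⇒ jjcjjcSccc ⇒ jjcjjcScccc ⇒ jjcjjcSccccc ⇒ jjcjjcScccccc ⇒ jjcjjcjcccccc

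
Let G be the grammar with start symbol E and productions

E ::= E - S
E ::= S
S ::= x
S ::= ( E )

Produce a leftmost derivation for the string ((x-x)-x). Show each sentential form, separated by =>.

E => S => (E) => (E-S) => (S-S) => ((E)-S) => ((E-S)-S) => ((S-S)-S) => ((x-S)-S) => ((x-x)-S) => ((x-x)-x)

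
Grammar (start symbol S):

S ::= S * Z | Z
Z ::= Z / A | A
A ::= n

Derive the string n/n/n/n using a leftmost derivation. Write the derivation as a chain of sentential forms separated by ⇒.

S ⇒ Z ⇒ Z/A ⇒ Z/A/A ⇒ Z/A/A/A ⇒ A/A/A/A ⇒ n/A/A/A ⇒ n/n/A/A ⇒ n/n/n/A ⇒ n/n/n/n

S ⇒ Z   [S ::= Z]
Z ⇒ Z/A   [Z ::= Z / A]
Z/A ⇒ Z/A/A   [Z ::= Z / A]
Z/A/A ⇒ Z/A/A/A   [Z ::= Z / A]
Z/A/A/A ⇒ A/A/A/A   [Z ::= A]
A/A/A/A ⇒ n/A/A/A   [A ::= n]
n/A/A/A ⇒ n/n/A/A   [A ::= n]
n/n/A/A ⇒ n/n/n/A   [A ::= n]
n/n/n/A ⇒ n/n/n/n   [A ::= n]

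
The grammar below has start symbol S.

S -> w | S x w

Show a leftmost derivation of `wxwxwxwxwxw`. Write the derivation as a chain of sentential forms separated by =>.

S => Sxw   [S -> S x w]
Sxw => Sxwxw   [S -> S x w]
Sxwxw => Sxwxwxw   [S -> S x w]
Sxwxwxw => Sxwxwxwxw   [S -> S x w]
Sxwxwxwxw => Sxwxwxwxwxw   [S -> S x w]
Sxwxwxwxwxw => wxwxwxwxwxw   [S -> w]

S => Sxw => Sxwxw => Sxwxwxw => Sxwxwxwxw => Sxwxwxwxwxw => wxwxwxwxwxw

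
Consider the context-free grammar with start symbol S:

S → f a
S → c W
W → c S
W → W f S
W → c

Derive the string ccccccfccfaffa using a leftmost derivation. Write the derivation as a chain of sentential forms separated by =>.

S => cW   [S → c W]
cW => ccS   [W → c S]
ccS => cccW   [S → c W]
cccW => cccWfS   [W → W f S]
cccWfS => ccccSfS   [W → c S]
ccccSfS => cccccWfS   [S → c W]
cccccWfS => ccccccfS   [W → c]
ccccccfS => ccccccfcW   [S → c W]
ccccccfcW => ccccccfcWfS   [W → W f S]
ccccccfcWfS => ccccccfccSfS   [W → c S]
ccccccfccSfS => ccccccfccfafS   [S → f a]
ccccccfccfafS => ccccccfccfaffa   [S → f a]

S => cW => ccS => cccW => cccWfS => ccccSfS => cccccWfS => ccccccfS => ccccccfcW => ccccccfcWfS => ccccccfccSfS => ccccccfccfafS => ccccccfccfaffa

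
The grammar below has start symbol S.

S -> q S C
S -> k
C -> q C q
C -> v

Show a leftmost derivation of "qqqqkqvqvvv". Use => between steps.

S => qSC => qqSCC => qqqSCCC => qqqqSCCCC => qqqqkCCCC => qqqqkqCqCCC => qqqqkqvqCCC => qqqqkqvqvCC => qqqqkqvqvvC => qqqqkqvqvvv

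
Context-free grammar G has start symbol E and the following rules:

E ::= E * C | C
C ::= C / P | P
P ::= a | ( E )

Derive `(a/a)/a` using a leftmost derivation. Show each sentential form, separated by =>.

E=>C=>C/P=>P/P=>(E)/P=>(C)/P=>(C/P)/P=>(P/P)/P=>(a/P)/P=>(a/a)/P=>(a/a)/a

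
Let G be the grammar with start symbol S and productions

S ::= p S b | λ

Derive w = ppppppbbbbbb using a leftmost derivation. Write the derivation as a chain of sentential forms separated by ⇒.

S⇒pSb⇒ppSbb⇒pppSbbb⇒ppppSbbbb⇒pppppSbbbbb⇒ppppppSbbbbbb⇒ppppppbbbbbb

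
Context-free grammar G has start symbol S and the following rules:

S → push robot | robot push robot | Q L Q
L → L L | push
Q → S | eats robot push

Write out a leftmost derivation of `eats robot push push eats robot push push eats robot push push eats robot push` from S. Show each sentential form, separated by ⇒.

S ⇒ Q L Q ⇒ S L Q ⇒ Q L Q L Q ⇒ S L Q L Q ⇒ Q L Q L Q L Q ⇒ eats robot push L Q L Q L Q ⇒ eats robot push push Q L Q L Q ⇒ eats robot push push eats robot push L Q L Q ⇒ eats robot push push eats robot push push Q L Q ⇒ eats robot push push eats robot push push eats robot push L Q ⇒ eats robot push push eats robot push push eats robot push push Q ⇒ eats robot push push eats robot push push eats robot push push eats robot push

S ⇒ Q L Q   [S → Q L Q]
Q L Q ⇒ S L Q   [Q → S]
S L Q ⇒ Q L Q L Q   [S → Q L Q]
Q L Q L Q ⇒ S L Q L Q   [Q → S]
S L Q L Q ⇒ Q L Q L Q L Q   [S → Q L Q]
Q L Q L Q L Q ⇒ eats robot push L Q L Q L Q   [Q → eats robot push]
eats robot push L Q L Q L Q ⇒ eats robot push push Q L Q L Q   [L → push]
eats robot push push Q L Q L Q ⇒ eats robot push push eats robot push L Q L Q   [Q → eats robot push]
eats robot push push eats robot push L Q L Q ⇒ eats robot push push eats robot push push Q L Q   [L → push]
eats robot push push eats robot push push Q L Q ⇒ eats robot push push eats robot push push eats robot push L Q   [Q → eats robot push]
eats robot push push eats robot push push eats robot push L Q ⇒ eats robot push push eats robot push push eats robot push push Q   [L → push]
eats robot push push eats robot push push eats robot push push Q ⇒ eats robot push push eats robot push push eats robot push push eats robot push   [Q → eats robot push]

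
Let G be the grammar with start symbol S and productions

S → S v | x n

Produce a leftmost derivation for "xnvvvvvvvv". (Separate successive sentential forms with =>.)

S => Sv => Svv => Svvv => Svvvv => Svvvvv => Svvvvvv => Svvvvvvv => Svvvvvvvv => xnvvvvvvvv

S => Sv   [S → S v]
Sv => Svv   [S → S v]
Svv => Svvv   [S → S v]
Svvv => Svvvv   [S → S v]
Svvvv => Svvvvv   [S → S v]
Svvvvv => Svvvvvv   [S → S v]
Svvvvvv => Svvvvvvv   [S → S v]
Svvvvvvv => Svvvvvvvv   [S → S v]
Svvvvvvvv => xnvvvvvvvv   [S → x n]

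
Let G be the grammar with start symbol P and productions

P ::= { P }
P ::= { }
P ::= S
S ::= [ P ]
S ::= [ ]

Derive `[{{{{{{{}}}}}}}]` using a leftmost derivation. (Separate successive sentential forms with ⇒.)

P ⇒ S ⇒ [P] ⇒ [{P}] ⇒ [{{P}}] ⇒ [{{{P}}}] ⇒ [{{{{P}}}}] ⇒ [{{{{{P}}}}}] ⇒ [{{{{{{P}}}}}}] ⇒ [{{{{{{{}}}}}}}]

P ⇒ S   [P ::= S]
S ⇒ [P]   [S ::= [ P ]]
[P] ⇒ [{P}]   [P ::= { P }]
[{P}] ⇒ [{{P}}]   [P ::= { P }]
[{{P}}] ⇒ [{{{P}}}]   [P ::= { P }]
[{{{P}}}] ⇒ [{{{{P}}}}]   [P ::= { P }]
[{{{{P}}}}] ⇒ [{{{{{P}}}}}]   [P ::= { P }]
[{{{{{P}}}}}] ⇒ [{{{{{{P}}}}}}]   [P ::= { P }]
[{{{{{{P}}}}}}] ⇒ [{{{{{{{}}}}}}}]   [P ::= { }]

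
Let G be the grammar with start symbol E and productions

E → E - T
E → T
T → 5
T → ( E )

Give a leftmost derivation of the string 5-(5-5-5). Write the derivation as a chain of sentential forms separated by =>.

E => E-T => T-T => 5-T => 5-(E) => 5-(E-T) => 5-(E-T-T) => 5-(T-T-T) => 5-(5-T-T) => 5-(5-5-T) => 5-(5-5-5)

E => E-T   [E → E - T]
E-T => T-T   [E → T]
T-T => 5-T   [T → 5]
5-T => 5-(E)   [T → ( E )]
5-(E) => 5-(E-T)   [E → E - T]
5-(E-T) => 5-(E-T-T)   [E → E - T]
5-(E-T-T) => 5-(T-T-T)   [E → T]
5-(T-T-T) => 5-(5-T-T)   [T → 5]
5-(5-T-T) => 5-(5-5-T)   [T → 5]
5-(5-5-T) => 5-(5-5-5)   [T → 5]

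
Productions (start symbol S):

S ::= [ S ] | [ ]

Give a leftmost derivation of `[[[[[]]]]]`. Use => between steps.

S => [S] => [[S]] => [[[S]]] => [[[[S]]]] => [[[[[]]]]]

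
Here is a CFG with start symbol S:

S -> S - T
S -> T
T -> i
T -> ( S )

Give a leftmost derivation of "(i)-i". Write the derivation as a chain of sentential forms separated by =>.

S=>S-T=>T-T=>(S)-T=>(T)-T=>(i)-T=>(i)-i

S => S-T   [S -> S - T]
S-T => T-T   [S -> T]
T-T => (S)-T   [T -> ( S )]
(S)-T => (T)-T   [S -> T]
(T)-T => (i)-T   [T -> i]
(i)-T => (i)-i   [T -> i]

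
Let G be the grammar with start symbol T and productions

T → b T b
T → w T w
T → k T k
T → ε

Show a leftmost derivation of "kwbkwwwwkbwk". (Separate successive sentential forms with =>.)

T => kTk   [T → k T k]
kTk => kwTwk   [T → w T w]
kwTwk => kwbTbwk   [T → b T b]
kwbTbwk => kwbkTkbwk   [T → k T k]
kwbkTkbwk => kwbkwTwkbwk   [T → w T w]
kwbkwTwkbwk => kwbkwwTwwkbwk   [T → w T w]
kwbkwwTwwkbwk => kwbkwwwwkbwk   [T → ε]

T=>kTk=>kwTwk=>kwbTbwk=>kwbkTkbwk=>kwbkwTwkbwk=>kwbkwwTwwkbwk=>kwbkwwwwkbwk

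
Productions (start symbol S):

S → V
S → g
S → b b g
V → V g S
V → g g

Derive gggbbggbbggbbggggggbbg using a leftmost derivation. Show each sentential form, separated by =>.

S => V => VgS => VgSgS => VgSgSgS => VgSgSgSgS => VgSgSgSgSgS => VgSgSgSgSgSgS => gggSgSgSgSgSgS => gggbbggSgSgSgSgS => gggbbggbbggSgSgSgS => gggbbggbbggbbggSgSgS => gggbbggbbggbbggggSgS => gggbbggbbggbbggggggS => gggbbggbbggbbggggggbbg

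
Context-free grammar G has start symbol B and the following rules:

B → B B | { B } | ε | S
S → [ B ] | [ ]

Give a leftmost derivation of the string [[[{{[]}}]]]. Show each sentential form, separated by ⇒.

B ⇒ S ⇒ [B] ⇒ [S] ⇒ [[B]] ⇒ [[S]] ⇒ [[[B]]] ⇒ [[[{B}]]] ⇒ [[[{{B}}]]] ⇒ [[[{{S}}]]] ⇒ [[[{{[]}}]]]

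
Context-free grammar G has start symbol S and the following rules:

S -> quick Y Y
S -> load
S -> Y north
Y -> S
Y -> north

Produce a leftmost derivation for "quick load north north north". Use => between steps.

S => Y north   [S -> Y north]
Y north => S north   [Y -> S]
S north => quick Y Y north   [S -> quick Y Y]
quick Y Y north => quick S Y north   [Y -> S]
quick S Y north => quick load Y north   [S -> load]
quick load Y north => quick load S north   [Y -> S]
quick load S north => quick load Y north north   [S -> Y north]
quick load Y north north => quick load north north north   [Y -> north]

S => Y north => S north => quick Y Y north => quick S Y north => quick load Y north => quick load S north => quick load Y north north => quick load north north north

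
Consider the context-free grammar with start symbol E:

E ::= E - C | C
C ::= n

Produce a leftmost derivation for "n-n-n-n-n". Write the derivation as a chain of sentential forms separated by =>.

E => E-C   [E ::= E - C]
E-C => E-C-C   [E ::= E - C]
E-C-C => E-C-C-C   [E ::= E - C]
E-C-C-C => E-C-C-C-C   [E ::= E - C]
E-C-C-C-C => C-C-C-C-C   [E ::= C]
C-C-C-C-C => n-C-C-C-C   [C ::= n]
n-C-C-C-C => n-n-C-C-C   [C ::= n]
n-n-C-C-C => n-n-n-C-C   [C ::= n]
n-n-n-C-C => n-n-n-n-C   [C ::= n]
n-n-n-n-C => n-n-n-n-n   [C ::= n]

E => E-C => E-C-C => E-C-C-C => E-C-C-C-C => C-C-C-C-C => n-C-C-C-C => n-n-C-C-C => n-n-n-C-C => n-n-n-n-C => n-n-n-n-n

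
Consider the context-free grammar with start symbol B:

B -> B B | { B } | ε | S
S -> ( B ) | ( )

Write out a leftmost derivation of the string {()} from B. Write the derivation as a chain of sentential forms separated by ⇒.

B ⇒ {B}   [B -> { B }]
{B} ⇒ {S}   [B -> S]
{S} ⇒ {(B)}   [S -> ( B )]
{(B)} ⇒ {()}   [B -> ε]

B ⇒ {B} ⇒ {S} ⇒ {(B)} ⇒ {()}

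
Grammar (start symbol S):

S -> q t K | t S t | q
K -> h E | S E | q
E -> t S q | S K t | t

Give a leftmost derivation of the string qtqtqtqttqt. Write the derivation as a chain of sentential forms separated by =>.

S => qtK   [S -> q t K]
qtK => qtSE   [K -> S E]
qtSE => qtqE   [S -> q]
qtqE => qtqSKt   [E -> S K t]
qtqSKt => qtqtStKt   [S -> t S t]
qtqtStKt => qtqtqtKtKt   [S -> q t K]
qtqtqtKtKt => qtqtqtSEtKt   [K -> S E]
qtqtqtSEtKt => qtqtqtqEtKt   [S -> q]
qtqtqtqEtKt => qtqtqtqttKt   [E -> t]
qtqtqtqttKt => qtqtqtqttqt   [K -> q]

S=>qtK=>qtSE=>qtqE=>qtqSKt=>qtqtStKt=>qtqtqtKtKt=>qtqtqtSEtKt=>qtqtqtqEtKt=>qtqtqtqttKt=>qtqtqtqttqt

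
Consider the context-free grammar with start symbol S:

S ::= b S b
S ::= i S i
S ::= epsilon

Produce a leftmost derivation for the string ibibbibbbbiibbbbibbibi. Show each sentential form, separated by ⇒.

S ⇒ iSi   [S ::= i S i]
iSi ⇒ ibSbi   [S ::= b S b]
ibSbi ⇒ ibiSibi   [S ::= i S i]
ibiSibi ⇒ ibibSbibi   [S ::= b S b]
ibibSbibi ⇒ ibibbSbbibi   [S ::= b S b]
ibibbSbbibi ⇒ ibibbiSibbibi   [S ::= i S i]
ibibbiSibbibi ⇒ ibibbibSbibbibi   [S ::= b S b]
ibibbibSbibbibi ⇒ ibibbibbSbbibbibi   [S ::= b S b]
ibibbibbSbbibbibi ⇒ ibibbibbbSbbbibbibi   [S ::= b S b]
ibibbibbbSbbbibbibi ⇒ ibibbibbbbSbbbbibbibi   [S ::= b S b]
ibibbibbbbSbbbbibbibi ⇒ ibibbibbbbiSibbbbibbibi   [S ::= i S i]
ibibbibbbbiSibbbbibbibi ⇒ ibibbibbbbiibbbbibbibi   [S ::= epsilon]

S⇒iSi⇒ibSbi⇒ibiSibi⇒ibibSbibi⇒ibibbSbbibi⇒ibibbiSibbibi⇒ibibbibSbibbibi⇒ibibbibbSbbibbibi⇒ibibbibbbSbbbibbibi⇒ibibbibbbbSbbbbibbibi⇒ibibbibbbbiSibbbbibbibi⇒ibibbibbbbiibbbbibbibi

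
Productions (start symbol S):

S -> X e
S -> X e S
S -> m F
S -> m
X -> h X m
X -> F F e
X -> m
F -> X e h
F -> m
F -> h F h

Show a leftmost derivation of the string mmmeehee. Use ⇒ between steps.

S ⇒ Xe   [S -> X e]
Xe ⇒ FFee   [X -> F F e]
FFee ⇒ mFee   [F -> m]
mFee ⇒ mXehee   [F -> X e h]
mXehee ⇒ mFFeehee   [X -> F F e]
mFFeehee ⇒ mmFeehee   [F -> m]
mmFeehee ⇒ mmmeehee   [F -> m]

S ⇒ Xe ⇒ FFee ⇒ mFee ⇒ mXehee ⇒ mFFeehee ⇒ mmFeehee ⇒ mmmeehee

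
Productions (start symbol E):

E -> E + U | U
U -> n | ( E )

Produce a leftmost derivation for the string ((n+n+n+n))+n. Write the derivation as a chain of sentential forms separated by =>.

E => E+U   [E -> E + U]
E+U => U+U   [E -> U]
U+U => (E)+U   [U -> ( E )]
(E)+U => (U)+U   [E -> U]
(U)+U => ((E))+U   [U -> ( E )]
((E))+U => ((E+U))+U   [E -> E + U]
((E+U))+U => ((E+U+U))+U   [E -> E + U]
((E+U+U))+U => ((E+U+U+U))+U   [E -> E + U]
((E+U+U+U))+U => ((U+U+U+U))+U   [E -> U]
((U+U+U+U))+U => ((n+U+U+U))+U   [U -> n]
((n+U+U+U))+U => ((n+n+U+U))+U   [U -> n]
((n+n+U+U))+U => ((n+n+n+U))+U   [U -> n]
((n+n+n+U))+U => ((n+n+n+n))+U   [U -> n]
((n+n+n+n))+U => ((n+n+n+n))+n   [U -> n]

E => E+U => U+U => (E)+U => (U)+U => ((E))+U => ((E+U))+U => ((E+U+U))+U => ((E+U+U+U))+U => ((U+U+U+U))+U => ((n+U+U+U))+U => ((n+n+U+U))+U => ((n+n+n+U))+U => ((n+n+n+n))+U => ((n+n+n+n))+n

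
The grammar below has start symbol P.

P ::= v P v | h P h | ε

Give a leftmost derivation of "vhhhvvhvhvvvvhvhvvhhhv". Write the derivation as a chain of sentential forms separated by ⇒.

P⇒vPv⇒vhPhv⇒vhhPhhv⇒vhhhPhhhv⇒vhhhvPvhhhv⇒vhhhvvPvvhhhv⇒vhhhvvhPhvvhhhv⇒vhhhvvhvPvhvvhhhv⇒vhhhvvhvhPhvhvvhhhv⇒vhhhvvhvhvPvhvhvvhhhv⇒vhhhvvhvhvvPvvhvhvvhhhv⇒vhhhvvhvhvvvvhvhvvhhhv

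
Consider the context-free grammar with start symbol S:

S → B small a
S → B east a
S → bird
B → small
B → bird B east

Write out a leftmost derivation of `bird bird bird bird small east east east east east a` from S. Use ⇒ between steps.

S ⇒ B east a ⇒ bird B east east a ⇒ bird bird B east east east a ⇒ bird bird bird B east east east east a ⇒ bird bird bird bird B east east east east east a ⇒ bird bird bird bird small east east east east east a

S ⇒ B east a   [S → B east a]
B east a ⇒ bird B east east a   [B → bird B east]
bird B east east a ⇒ bird bird B east east east a   [B → bird B east]
bird bird B east east east a ⇒ bird bird bird B east east east east a   [B → bird B east]
bird bird bird B east east east east a ⇒ bird bird bird bird B east east east east east a   [B → bird B east]
bird bird bird bird B east east east east east a ⇒ bird bird bird bird small east east east east east a   [B → small]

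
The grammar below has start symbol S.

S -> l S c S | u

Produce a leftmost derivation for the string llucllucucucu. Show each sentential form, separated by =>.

S => lScS   [S -> l S c S]
lScS => llScScS   [S -> l S c S]
llScScS => llucScS   [S -> u]
llucScS => lluclScScS   [S -> l S c S]
lluclScScS => llucllScScScS   [S -> l S c S]
llucllScScScS => llucllucScScS   [S -> u]
llucllucScScS => llucllucucScS   [S -> u]
llucllucucScS => llucllucucucS   [S -> u]
llucllucucucS => llucllucucucu   [S -> u]

S => lScS => llScScS => llucScS => lluclScScS => llucllScScScS => llucllucScScS => llucllucucScS => llucllucucucS => llucllucucucu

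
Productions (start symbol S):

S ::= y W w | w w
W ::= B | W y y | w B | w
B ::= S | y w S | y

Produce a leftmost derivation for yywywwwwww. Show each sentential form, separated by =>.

S => yWw   [S ::= y W w]
yWw => yBw   [W ::= B]
yBw => ySw   [B ::= S]
ySw => yyWww   [S ::= y W w]
yyWww => yywBww   [W ::= w B]
yywBww => yywSww   [B ::= S]
yywSww => yywyWwww   [S ::= y W w]
yywyWwww => yywywBwww   [W ::= w B]
yywywBwww => yywywSwww   [B ::= S]
yywywSwww => yywywwwwww   [S ::= w w]

S=>yWw=>yBw=>ySw=>yyWww=>yywBww=>yywSww=>yywyWwww=>yywywBwww=>yywywSwww=>yywywwwwww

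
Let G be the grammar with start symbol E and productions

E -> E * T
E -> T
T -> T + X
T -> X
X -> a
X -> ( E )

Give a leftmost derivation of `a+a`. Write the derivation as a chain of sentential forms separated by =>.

E => T => T+X => X+X => a+X => a+a

E => T   [E -> T]
T => T+X   [T -> T + X]
T+X => X+X   [T -> X]
X+X => a+X   [X -> a]
a+X => a+a   [X -> a]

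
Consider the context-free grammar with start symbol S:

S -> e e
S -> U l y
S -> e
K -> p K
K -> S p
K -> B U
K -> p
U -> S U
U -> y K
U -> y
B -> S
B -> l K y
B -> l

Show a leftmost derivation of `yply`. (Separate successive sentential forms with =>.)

S => Uly => yKly => yply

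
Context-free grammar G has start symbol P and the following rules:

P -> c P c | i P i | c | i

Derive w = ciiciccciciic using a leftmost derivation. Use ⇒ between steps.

P ⇒ cPc ⇒ ciPic ⇒ ciiPiic ⇒ ciicPciic ⇒ ciiciPiciic ⇒ ciicicPciciic ⇒ ciiciccciciic

P ⇒ cPc   [P -> c P c]
cPc ⇒ ciPic   [P -> i P i]
ciPic ⇒ ciiPiic   [P -> i P i]
ciiPiic ⇒ ciicPciic   [P -> c P c]
ciicPciic ⇒ ciiciPiciic   [P -> i P i]
ciiciPiciic ⇒ ciicicPciciic   [P -> c P c]
ciicicPciciic ⇒ ciiciccciciic   [P -> c]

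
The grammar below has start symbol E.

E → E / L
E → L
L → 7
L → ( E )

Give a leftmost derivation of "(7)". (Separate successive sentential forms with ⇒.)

E⇒L⇒(E)⇒(L)⇒(7)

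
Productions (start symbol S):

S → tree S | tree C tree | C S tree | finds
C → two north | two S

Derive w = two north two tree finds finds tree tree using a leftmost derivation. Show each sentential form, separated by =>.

S => C S tree => two north S tree => two north C S tree tree => two north two S S tree tree => two north two tree S S tree tree => two north two tree finds S tree tree => two north two tree finds finds tree tree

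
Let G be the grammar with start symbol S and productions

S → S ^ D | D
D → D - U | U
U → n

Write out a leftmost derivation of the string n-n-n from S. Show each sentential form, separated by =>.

S=>D=>D-U=>D-U-U=>U-U-U=>n-U-U=>n-n-U=>n-n-n

S => D   [S → D]
D => D-U   [D → D - U]
D-U => D-U-U   [D → D - U]
D-U-U => U-U-U   [D → U]
U-U-U => n-U-U   [U → n]
n-U-U => n-n-U   [U → n]
n-n-U => n-n-n   [U → n]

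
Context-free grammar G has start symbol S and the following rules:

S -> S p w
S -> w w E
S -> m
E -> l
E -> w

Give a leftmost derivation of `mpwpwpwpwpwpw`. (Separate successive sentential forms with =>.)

S => Spw   [S -> S p w]
Spw => Spwpw   [S -> S p w]
Spwpw => Spwpwpw   [S -> S p w]
Spwpwpw => Spwpwpwpw   [S -> S p w]
Spwpwpwpw => Spwpwpwpwpw   [S -> S p w]
Spwpwpwpwpw => Spwpwpwpwpwpw   [S -> S p w]
Spwpwpwpwpwpw => mpwpwpwpwpwpw   [S -> m]

S=>Spw=>Spwpw=>Spwpwpw=>Spwpwpwpw=>Spwpwpwpwpw=>Spwpwpwpwpwpw=>mpwpwpwpwpwpw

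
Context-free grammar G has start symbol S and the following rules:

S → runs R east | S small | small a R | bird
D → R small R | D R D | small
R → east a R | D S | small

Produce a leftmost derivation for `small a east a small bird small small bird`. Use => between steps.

S => small a R => small a D S => small a R small R S => small a east a R small R S => small a east a D S small R S => small a east a small S small R S => small a east a small bird small R S => small a east a small bird small small S => small a east a small bird small small bird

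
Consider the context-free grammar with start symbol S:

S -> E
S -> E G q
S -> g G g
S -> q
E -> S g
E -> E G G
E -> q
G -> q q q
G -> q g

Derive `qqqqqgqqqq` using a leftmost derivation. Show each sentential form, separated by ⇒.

S ⇒ EGq ⇒ EGGGq ⇒ qGGGq ⇒ qqqqGGq ⇒ qqqqqgGq ⇒ qqqqqgqqqq

S ⇒ EGq   [S -> E G q]
EGq ⇒ EGGGq   [E -> E G G]
EGGGq ⇒ qGGGq   [E -> q]
qGGGq ⇒ qqqqGGq   [G -> q q q]
qqqqGGq ⇒ qqqqqgGq   [G -> q g]
qqqqqgGq ⇒ qqqqqgqqqq   [G -> q q q]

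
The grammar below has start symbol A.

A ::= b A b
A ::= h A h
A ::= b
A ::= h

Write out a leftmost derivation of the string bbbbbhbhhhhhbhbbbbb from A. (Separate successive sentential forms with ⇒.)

A⇒bAb⇒bbAbb⇒bbbAbbb⇒bbbbAbbbb⇒bbbbbAbbbbb⇒bbbbbhAhbbbbb⇒bbbbbhbAbhbbbbb⇒bbbbbhbhAhbhbbbbb⇒bbbbbhbhhAhhbhbbbbb⇒bbbbbhbhhhhhbhbbbbb

A ⇒ bAb   [A ::= b A b]
bAb ⇒ bbAbb   [A ::= b A b]
bbAbb ⇒ bbbAbbb   [A ::= b A b]
bbbAbbb ⇒ bbbbAbbbb   [A ::= b A b]
bbbbAbbbb ⇒ bbbbbAbbbbb   [A ::= b A b]
bbbbbAbbbbb ⇒ bbbbbhAhbbbbb   [A ::= h A h]
bbbbbhAhbbbbb ⇒ bbbbbhbAbhbbbbb   [A ::= b A b]
bbbbbhbAbhbbbbb ⇒ bbbbbhbhAhbhbbbbb   [A ::= h A h]
bbbbbhbhAhbhbbbbb ⇒ bbbbbhbhhAhhbhbbbbb   [A ::= h A h]
bbbbbhbhhAhhbhbbbbb ⇒ bbbbbhbhhhhhbhbbbbb   [A ::= h]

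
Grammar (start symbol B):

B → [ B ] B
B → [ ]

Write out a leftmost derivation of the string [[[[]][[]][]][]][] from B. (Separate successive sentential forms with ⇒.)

B ⇒ [B]B ⇒ [[B]B]B ⇒ [[[B]B]B]B ⇒ [[[[]]B]B]B ⇒ [[[[]][B]B]B]B ⇒ [[[[]][[]]B]B]B ⇒ [[[[]][[]][]]B]B ⇒ [[[[]][[]][]][]]B ⇒ [[[[]][[]][]][]][]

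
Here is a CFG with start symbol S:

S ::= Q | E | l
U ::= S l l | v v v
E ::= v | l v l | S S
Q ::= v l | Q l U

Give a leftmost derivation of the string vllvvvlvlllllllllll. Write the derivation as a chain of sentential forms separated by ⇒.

S ⇒ Q ⇒ QlU ⇒ QlUlU ⇒ vllUlU ⇒ vllvvvlU ⇒ vllvvvlSll ⇒ vllvvvlQll ⇒ vllvvvlQlUll ⇒ vllvvvlQlUlUll ⇒ vllvvvlvllUlUll ⇒ vllvvvlvllSlllUll ⇒ vllvvvlvllllllUll ⇒ vllvvvlvllllllSllll ⇒ vllvvvlvlllllllllll

S ⇒ Q   [S ::= Q]
Q ⇒ QlU   [Q ::= Q l U]
QlU ⇒ QlUlU   [Q ::= Q l U]
QlUlU ⇒ vllUlU   [Q ::= v l]
vllUlU ⇒ vllvvvlU   [U ::= v v v]
vllvvvlU ⇒ vllvvvlSll   [U ::= S l l]
vllvvvlSll ⇒ vllvvvlQll   [S ::= Q]
vllvvvlQll ⇒ vllvvvlQlUll   [Q ::= Q l U]
vllvvvlQlUll ⇒ vllvvvlQlUlUll   [Q ::= Q l U]
vllvvvlQlUlUll ⇒ vllvvvlvllUlUll   [Q ::= v l]
vllvvvlvllUlUll ⇒ vllvvvlvllSlllUll   [U ::= S l l]
vllvvvlvllSlllUll ⇒ vllvvvlvllllllUll   [S ::= l]
vllvvvlvllllllUll ⇒ vllvvvlvllllllSllll   [U ::= S l l]
vllvvvlvllllllSllll ⇒ vllvvvlvlllllllllll   [S ::= l]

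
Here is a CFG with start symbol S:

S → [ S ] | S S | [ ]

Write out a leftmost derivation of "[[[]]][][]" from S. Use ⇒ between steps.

S ⇒ SS   [S → S S]
SS ⇒ [S]S   [S → [ S ]]
[S]S ⇒ [[S]]S   [S → [ S ]]
[[S]]S ⇒ [[[]]]S   [S → [ ]]
[[[]]]S ⇒ [[[]]]SS   [S → S S]
[[[]]]SS ⇒ [[[]]][]S   [S → [ ]]
[[[]]][]S ⇒ [[[]]][][]   [S → [ ]]

S ⇒ SS ⇒ [S]S ⇒ [[S]]S ⇒ [[[]]]S ⇒ [[[]]]SS ⇒ [[[]]][]S ⇒ [[[]]][][]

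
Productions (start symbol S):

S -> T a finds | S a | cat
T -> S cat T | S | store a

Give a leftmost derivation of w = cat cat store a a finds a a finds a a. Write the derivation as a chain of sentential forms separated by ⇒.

S ⇒ S a   [S -> S a]
S a ⇒ S a a   [S -> S a]
S a a ⇒ T a finds a a   [S -> T a finds]
T a finds a a ⇒ S cat T a finds a a   [T -> S cat T]
S cat T a finds a a ⇒ cat cat T a finds a a   [S -> cat]
cat cat T a finds a a ⇒ cat cat S a finds a a   [T -> S]
cat cat S a finds a a ⇒ cat cat S a a finds a a   [S -> S a]
cat cat S a a finds a a ⇒ cat cat T a finds a a finds a a   [S -> T a finds]
cat cat T a finds a a finds a a ⇒ cat cat store a a finds a a finds a a   [T -> store a]

S ⇒ S a ⇒ S a a ⇒ T a finds a a ⇒ S cat T a finds a a ⇒ cat cat T a finds a a ⇒ cat cat S a finds a a ⇒ cat cat S a a finds a a ⇒ cat cat T a finds a a finds a a ⇒ cat cat store a a finds a a finds a a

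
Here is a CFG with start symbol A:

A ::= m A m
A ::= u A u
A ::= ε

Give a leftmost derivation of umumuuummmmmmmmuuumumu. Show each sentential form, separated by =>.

A => uAu   [A ::= u A u]
uAu => umAmu   [A ::= m A m]
umAmu => umuAumu   [A ::= u A u]
umuAumu => umumAmumu   [A ::= m A m]
umumAmumu => umumuAumumu   [A ::= u A u]
umumuAumumu => umumuuAuumumu   [A ::= u A u]
umumuuAuumumu => umumuuuAuuumumu   [A ::= u A u]
umumuuuAuuumumu => umumuuumAmuuumumu   [A ::= m A m]
umumuuumAmuuumumu => umumuuummAmmuuumumu   [A ::= m A m]
umumuuummAmmuuumumu => umumuuummmAmmmuuumumu   [A ::= m A m]
umumuuummmAmmmuuumumu => umumuuummmmAmmmmuuumumu   [A ::= m A m]
umumuuummmmAmmmmuuumumu => umumuuummmmmmmmuuumumu   [A ::= ε]

A=>uAu=>umAmu=>umuAumu=>umumAmumu=>umumuAumumu=>umumuuAuumumu=>umumuuuAuuumumu=>umumuuumAmuuumumu=>umumuuummAmmuuumumu=>umumuuummmAmmmuuumumu=>umumuuummmmAmmmmuuumumu=>umumuuummmmmmmmuuumumu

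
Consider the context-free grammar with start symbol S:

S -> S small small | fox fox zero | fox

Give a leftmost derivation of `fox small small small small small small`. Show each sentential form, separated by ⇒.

S ⇒ S small small ⇒ S small small small small ⇒ S small small small small small small ⇒ fox small small small small small small

S ⇒ S small small   [S -> S small small]
S small small ⇒ S small small small small   [S -> S small small]
S small small small small ⇒ S small small small small small small   [S -> S small small]
S small small small small small small ⇒ fox small small small small small small   [S -> fox]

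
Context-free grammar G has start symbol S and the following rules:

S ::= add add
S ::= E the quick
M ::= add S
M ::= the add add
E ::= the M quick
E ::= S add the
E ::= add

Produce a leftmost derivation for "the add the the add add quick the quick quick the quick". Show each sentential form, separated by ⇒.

S ⇒ E the quick   [S ::= E the quick]
E the quick ⇒ the M quick the quick   [E ::= the M quick]
the M quick the quick ⇒ the add S quick the quick   [M ::= add S]
the add S quick the quick ⇒ the add E the quick quick the quick   [S ::= E the quick]
the add E the quick quick the quick ⇒ the add the M quick the quick quick the quick   [E ::= the M quick]
the add the M quick the quick quick the quick ⇒ the add the the add add quick the quick quick the quick   [M ::= the add add]

S ⇒ E the quick ⇒ the M quick the quick ⇒ the add S quick the quick ⇒ the add E the quick quick the quick ⇒ the add the M quick the quick quick the quick ⇒ the add the the add add quick the quick quick the quick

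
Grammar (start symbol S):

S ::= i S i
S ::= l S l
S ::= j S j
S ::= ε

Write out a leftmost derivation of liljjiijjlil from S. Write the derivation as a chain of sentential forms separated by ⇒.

S⇒lSl⇒liSil⇒lilSlil⇒liljSjlil⇒liljjSjjlil⇒liljjiSijjlil⇒liljjiijjlil

S ⇒ lSl   [S ::= l S l]
lSl ⇒ liSil   [S ::= i S i]
liSil ⇒ lilSlil   [S ::= l S l]
lilSlil ⇒ liljSjlil   [S ::= j S j]
liljSjlil ⇒ liljjSjjlil   [S ::= j S j]
liljjSjjlil ⇒ liljjiSijjlil   [S ::= i S i]
liljjiSijjlil ⇒ liljjiijjlil   [S ::= ε]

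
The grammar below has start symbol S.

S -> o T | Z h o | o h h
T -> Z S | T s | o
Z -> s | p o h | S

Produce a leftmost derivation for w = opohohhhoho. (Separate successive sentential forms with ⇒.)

S ⇒ Zho   [S -> Z h o]
Zho ⇒ Sho   [Z -> S]
Sho ⇒ Zhoho   [S -> Z h o]
Zhoho ⇒ Shoho   [Z -> S]
Shoho ⇒ oThoho   [S -> o T]
oThoho ⇒ oZShoho   [T -> Z S]
oZShoho ⇒ opohShoho   [Z -> p o h]
opohShoho ⇒ opohohhhoho   [S -> o h h]

S⇒Zho⇒Sho⇒Zhoho⇒Shoho⇒oThoho⇒oZShoho⇒opohShoho⇒opohohhhoho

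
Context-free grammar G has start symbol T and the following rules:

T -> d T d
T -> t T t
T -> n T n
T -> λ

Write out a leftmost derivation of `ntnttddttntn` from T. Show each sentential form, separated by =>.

T => nTn   [T -> n T n]
nTn => ntTtn   [T -> t T t]
ntTtn => ntnTntn   [T -> n T n]
ntnTntn => ntntTtntn   [T -> t T t]
ntntTtntn => ntnttTttntn   [T -> t T t]
ntnttTttntn => ntnttdTdttntn   [T -> d T d]
ntnttdTdttntn => ntnttddttntn   [T -> λ]

T=>nTn=>ntTtn=>ntnTntn=>ntntTtntn=>ntnttTttntn=>ntnttdTdttntn=>ntnttddttntn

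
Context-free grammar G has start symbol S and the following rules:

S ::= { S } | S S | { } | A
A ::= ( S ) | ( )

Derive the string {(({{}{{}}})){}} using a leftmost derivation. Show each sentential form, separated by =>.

S => {S} => {SS} => {AS} => {(S)S} => {(A)S} => {((S))S} => {(({S}))S} => {(({SS}))S} => {(({{}S}))S} => {(({{}{S}}))S} => {(({{}{{}}}))S} => {(({{}{{}}})){}}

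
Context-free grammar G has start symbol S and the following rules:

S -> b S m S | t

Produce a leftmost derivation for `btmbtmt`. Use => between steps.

S => bSmS   [S -> b S m S]
bSmS => btmS   [S -> t]
btmS => btmbSmS   [S -> b S m S]
btmbSmS => btmbtmS   [S -> t]
btmbtmS => btmbtmt   [S -> t]

S => bSmS => btmS => btmbSmS => btmbtmS => btmbtmt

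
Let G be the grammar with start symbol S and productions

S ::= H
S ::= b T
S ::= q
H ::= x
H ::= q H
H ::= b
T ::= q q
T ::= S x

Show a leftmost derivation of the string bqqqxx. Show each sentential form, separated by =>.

S => bT   [S ::= b T]
bT => bSx   [T ::= S x]
bSx => bHx   [S ::= H]
bHx => bqHx   [H ::= q H]
bqHx => bqqHx   [H ::= q H]
bqqHx => bqqqHx   [H ::= q H]
bqqqHx => bqqqxx   [H ::= x]

S => bT => bSx => bHx => bqHx => bqqHx => bqqqHx => bqqqxx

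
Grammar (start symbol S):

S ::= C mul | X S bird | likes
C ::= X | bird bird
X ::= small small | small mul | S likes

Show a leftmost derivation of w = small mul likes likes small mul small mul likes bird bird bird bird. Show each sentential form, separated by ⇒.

S ⇒ X S bird   [S ::= X S bird]
X S bird ⇒ small mul S bird   [X ::= small mul]
small mul S bird ⇒ small mul X S bird bird   [S ::= X S bird]
small mul X S bird bird ⇒ small mul S likes S bird bird   [X ::= S likes]
small mul S likes S bird bird ⇒ small mul likes likes S bird bird   [S ::= likes]
small mul likes likes S bird bird ⇒ small mul likes likes X S bird bird bird   [S ::= X S bird]
small mul likes likes X S bird bird bird ⇒ small mul likes likes small mul S bird bird bird   [X ::= small mul]
small mul likes likes small mul S bird bird bird ⇒ small mul likes likes small mul X S bird bird bird bird   [S ::= X S bird]
small mul likes likes small mul X S bird bird bird bird ⇒ small mul likes likes small mul small mul S bird bird bird bird   [X ::= small mul]
small mul likes likes small mul small mul S bird bird bird bird ⇒ small mul likes likes small mul small mul likes bird bird bird bird   [S ::= likes]

S ⇒ X S bird ⇒ small mul S bird ⇒ small mul X S bird bird ⇒ small mul S likes S bird bird ⇒ small mul likes likes S bird bird ⇒ small mul likes likes X S bird bird bird ⇒ small mul likes likes small mul S bird bird bird ⇒ small mul likes likes small mul X S bird bird bird bird ⇒ small mul likes likes small mul small mul S bird bird bird bird ⇒ small mul likes likes small mul small mul likes bird bird bird bird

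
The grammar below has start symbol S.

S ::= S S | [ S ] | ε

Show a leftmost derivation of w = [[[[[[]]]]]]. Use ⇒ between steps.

S ⇒ [S]   [S ::= [ S ]]
[S] ⇒ [[S]]   [S ::= [ S ]]
[[S]] ⇒ [[SS]]   [S ::= S S]
[[SS]] ⇒ [[[S]S]]   [S ::= [ S ]]
[[[S]S]] ⇒ [[[[S]]S]]   [S ::= [ S ]]
[[[[S]]S]] ⇒ [[[[[S]]]S]]   [S ::= [ S ]]
[[[[[S]]]S]] ⇒ [[[[[[S]]]]S]]   [S ::= [ S ]]
[[[[[[S]]]]S]] ⇒ [[[[[[]]]]S]]   [S ::= ε]
[[[[[[]]]]S]] ⇒ [[[[[[]]]]]]   [S ::= ε]

S ⇒ [S] ⇒ [[S]] ⇒ [[SS]] ⇒ [[[S]S]] ⇒ [[[[S]]S]] ⇒ [[[[[S]]]S]] ⇒ [[[[[[S]]]]S]] ⇒ [[[[[[]]]]S]] ⇒ [[[[[[]]]]]]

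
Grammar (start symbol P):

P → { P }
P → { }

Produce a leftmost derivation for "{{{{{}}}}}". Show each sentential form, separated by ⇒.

P ⇒ {P} ⇒ {{P}} ⇒ {{{P}}} ⇒ {{{{P}}}} ⇒ {{{{{}}}}}

P ⇒ {P}   [P → { P }]
{P} ⇒ {{P}}   [P → { P }]
{{P}} ⇒ {{{P}}}   [P → { P }]
{{{P}}} ⇒ {{{{P}}}}   [P → { P }]
{{{{P}}}} ⇒ {{{{{}}}}}   [P → { }]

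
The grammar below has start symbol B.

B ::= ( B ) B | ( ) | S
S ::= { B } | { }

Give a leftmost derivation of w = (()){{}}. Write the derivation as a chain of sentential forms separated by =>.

B => (B)B => (())B => (())S => (()){B} => (()){S} => (()){{}}

B => (B)B   [B ::= ( B ) B]
(B)B => (())B   [B ::= ( )]
(())B => (())S   [B ::= S]
(())S => (()){B}   [S ::= { B }]
(()){B} => (()){S}   [B ::= S]
(()){S} => (()){{}}   [S ::= { }]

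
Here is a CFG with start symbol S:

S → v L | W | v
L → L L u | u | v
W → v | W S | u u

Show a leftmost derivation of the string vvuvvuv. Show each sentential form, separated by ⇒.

S ⇒ W ⇒ WS ⇒ WSS ⇒ WSSS ⇒ WSSSS ⇒ vSSSS ⇒ vvLSSS ⇒ vvuSSS ⇒ vvuvSS ⇒ vvuvvLS ⇒ vvuvvuS ⇒ vvuvvuv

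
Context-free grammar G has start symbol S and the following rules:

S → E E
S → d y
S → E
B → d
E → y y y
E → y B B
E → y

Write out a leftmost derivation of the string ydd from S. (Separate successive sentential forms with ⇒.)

S ⇒ E   [S → E]
E ⇒ yBB   [E → y B B]
yBB ⇒ ydB   [B → d]
ydB ⇒ ydd   [B → d]

S ⇒ E ⇒ yBB ⇒ ydB ⇒ ydd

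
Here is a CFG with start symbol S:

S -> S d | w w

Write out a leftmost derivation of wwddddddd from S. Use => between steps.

S => Sd   [S -> S d]
Sd => Sdd   [S -> S d]
Sdd => Sddd   [S -> S d]
Sddd => Sdddd   [S -> S d]
Sdddd => Sddddd   [S -> S d]
Sddddd => Sdddddd   [S -> S d]
Sdddddd => Sddddddd   [S -> S d]
Sddddddd => wwddddddd   [S -> w w]

S=>Sd=>Sdd=>Sddd=>Sdddd=>Sddddd=>Sdddddd=>Sddddddd=>wwddddddd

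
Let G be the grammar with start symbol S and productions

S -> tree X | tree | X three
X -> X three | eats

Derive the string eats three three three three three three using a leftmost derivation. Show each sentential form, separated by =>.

S => X three => X three three => X three three three => X three three three three => X three three three three three => X three three three three three three => eats three three three three three three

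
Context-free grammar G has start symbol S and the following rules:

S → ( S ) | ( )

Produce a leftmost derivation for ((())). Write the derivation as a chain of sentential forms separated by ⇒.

S ⇒ (S)   [S → ( S )]
(S) ⇒ ((S))   [S → ( S )]
((S)) ⇒ ((()))   [S → ( )]

S ⇒ (S) ⇒ ((S)) ⇒ ((()))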